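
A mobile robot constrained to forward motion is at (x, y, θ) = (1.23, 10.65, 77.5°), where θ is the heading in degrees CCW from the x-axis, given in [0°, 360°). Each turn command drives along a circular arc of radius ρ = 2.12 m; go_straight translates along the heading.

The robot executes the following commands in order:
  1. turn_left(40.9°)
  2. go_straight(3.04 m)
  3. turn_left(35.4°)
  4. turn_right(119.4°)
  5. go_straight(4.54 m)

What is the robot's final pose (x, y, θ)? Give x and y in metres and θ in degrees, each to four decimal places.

set_pose: (x, y, θ) = (1.2300, 10.6500, 77.5000°), ρ = 2.12
turn_left(40.9°): centre at ρ to the left, rotate +40.9° → (1.0251, 12.1172, 118.4000°)
go_straight(3.04): x += 3.04·cos θ, y += 3.04·sin θ → (-0.4208, 14.7913, 118.4000°)
turn_left(35.4°): centre at ρ to the left, rotate +35.4° → (-1.3497, 15.6852, 153.8000°)
turn_right(119.4°): centre at ρ to the right, rotate −119.4° → (-1.6114, 19.3366, 34.4000°)
go_straight(4.54): x += 4.54·cos θ, y += 4.54·sin θ → (2.1346, 21.9015, 34.4000°)

(2.1346, 21.9015, 34.4000°)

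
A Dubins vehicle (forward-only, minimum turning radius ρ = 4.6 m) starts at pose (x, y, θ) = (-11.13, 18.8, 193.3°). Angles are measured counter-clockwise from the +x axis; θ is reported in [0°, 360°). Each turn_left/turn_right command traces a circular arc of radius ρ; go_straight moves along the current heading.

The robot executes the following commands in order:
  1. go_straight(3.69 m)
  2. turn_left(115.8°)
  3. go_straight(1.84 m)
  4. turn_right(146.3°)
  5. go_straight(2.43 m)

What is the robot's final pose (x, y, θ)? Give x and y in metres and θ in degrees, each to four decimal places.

(-23.3236, 2.5686, 162.8000°)

set_pose: (x, y, θ) = (-11.1300, 18.8000, 193.3000°), ρ = 4.6
go_straight(3.69): x += 3.69·cos θ, y += 3.69·sin θ → (-14.7210, 17.9511, 193.3000°)
turn_left(115.8°): centre at ρ to the left, rotate +115.8° → (-17.2326, 10.5734, 309.1000°)
go_straight(1.84): x += 1.84·cos θ, y += 1.84·sin θ → (-16.0722, 9.1455, 309.1000°)
turn_right(146.3°): centre at ρ to the right, rotate −146.3° → (-21.0022, 1.8501, 162.8000°)
go_straight(2.43): x += 2.43·cos θ, y += 2.43·sin θ → (-23.3236, 2.5686, 162.8000°)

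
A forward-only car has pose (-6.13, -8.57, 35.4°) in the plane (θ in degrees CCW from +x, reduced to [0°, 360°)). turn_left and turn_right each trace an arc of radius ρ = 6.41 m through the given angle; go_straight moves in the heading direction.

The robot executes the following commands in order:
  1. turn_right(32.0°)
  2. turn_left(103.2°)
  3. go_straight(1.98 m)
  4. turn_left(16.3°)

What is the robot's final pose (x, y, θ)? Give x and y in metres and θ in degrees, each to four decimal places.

set_pose: (x, y, θ) = (-6.1300, -8.5700, 35.4000°), ρ = 6.41
turn_right(32.0°): centre at ρ to the right, rotate −32.0° → (-2.7970, -7.3963, 3.4000°)
turn_left(103.2°): centre at ρ to the left, rotate +103.2° → (2.9657, 0.8337, 106.6000°)
go_straight(1.98): x += 1.98·cos θ, y += 1.98·sin θ → (2.4001, 2.7312, 106.6000°)
turn_left(16.3°): centre at ρ to the left, rotate +16.3° → (1.6392, 4.3817, 122.9000°)

(1.6392, 4.3817, 122.9000°)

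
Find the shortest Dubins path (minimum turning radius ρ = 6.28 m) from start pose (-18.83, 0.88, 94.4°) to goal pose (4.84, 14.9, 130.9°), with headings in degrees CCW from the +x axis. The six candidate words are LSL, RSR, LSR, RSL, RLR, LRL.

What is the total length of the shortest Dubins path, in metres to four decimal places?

37.7748 m

Let ψ = atan2(Δy, Δx) = atan2(14.02, 23.67) = 30.6387° be the start→goal bearing.
Normalize: d = |goal − start| / ρ = 27.510531/6.28 = 4.380658, α = (θ_start − ψ) mod 360° = 63.7613° = 1.112844 rad, β = (θ_goal − ψ) mod 360° = 100.2613° = 1.749889 rad.
Common terms: sin α = 0.896960, cos α = 0.442112, sin β = 0.984006, cos β = -0.178137, cos(α−β) = 0.803857, d² = 19.190162. Work in radians in the unit-radius frame; every candidate has L = ρ·(t + p + q).
LSL: p² = 2 + d² − 2cos(α−β) + 2d(sin α − sin β) = 18.819812; p = √p² = 4.338181; φ = atan2(cos β − cos α, d + sin α − sin β) = -0.143466 rad; t = (φ − α) mod 2π = 5.026875 rad, q = (β − φ) mod 2π = 1.893356 rad → L = 6.28·(5.026875 + 4.338181 + 1.893356) = 6.28·11.258411 = 70.702823 m
RSR: p² = 2 + d² − 2cos(α−β) + 2d(sin β − sin α) = 20.345085; p = √p² = 4.510553; φ = atan2(cos α − cos β, d − sin α + sin β) = 0.137948 rad; t = (α − φ) mod 2π = 0.974896 rad, q = (φ − β) mod 2π = 4.671244 rad → L = 6.28·(0.974896 + 4.510553 + 4.671244) = 6.28·10.156693 = 63.784031 m
LSR: p² = d² − 2 + 2cos(α−β) + 2d(sin α + sin β) = 35.277608; p = √p² = 5.939496; φ = atan2(−cos α − cos β, d + sin α + sin β) − atan2(−2, p) = 0.282671 rad; t = (φ − α) mod 2π = 5.453012 rad, q = (φ − β) mod 2π = 4.815967 rad → L = 6.28·(5.453012 + 5.939496 + 4.815967) = 6.28·16.208474 = 101.789218 m
RSL: p² = d² − 2 + 2cos(α−β) − 2d(sin α + sin β) = 2.318144; p = √p² = 1.522545; φ = atan2(cos α + cos β, d − sin α − sin β) − atan2(2, p) = -0.814907 rad; t = (α − φ) mod 2π = 1.927751 rad, q = (β − φ) mod 2π = 2.564796 rad → L = 6.28·(1.927751 + 1.522545 + 2.564796) = 6.28·6.015092 = 37.774779 m
RLR: c = (6 − d² + 2cos(α−β) + 2d(sin α − sin β))/8 = -1.543136, |c| > 1 → infeasible
LRL: c = (6 − d² + 2cos(α−β) − 2d(sin α − sin β))/8 = -1.352477, |c| > 1 → infeasible
Shortest: RSL with L = 37.774779 m ≈ 37.7748 m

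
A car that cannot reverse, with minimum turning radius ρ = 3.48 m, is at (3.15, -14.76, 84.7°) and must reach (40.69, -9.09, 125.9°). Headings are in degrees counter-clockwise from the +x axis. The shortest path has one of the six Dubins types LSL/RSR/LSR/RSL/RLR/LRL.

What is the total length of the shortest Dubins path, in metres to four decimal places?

44.1928 m

Let ψ = atan2(Δy, Δx) = atan2(5.67, 37.54) = 8.5890° be the start→goal bearing.
Normalize: d = |goal − start| / ρ = 37.965781/3.48 = 10.909707, α = (θ_start − ψ) mod 360° = 76.1110° = 1.328388 rad, β = (θ_goal − ψ) mod 360° = 117.3110° = 2.047464 rad.
Common terms: sin α = 0.970763, cos α = 0.240041, sin β = 0.888529, cos β = -0.458821, cos(α−β) = 0.752415, d² = 119.021709. Work in radians in the unit-radius frame; every candidate has L = ρ·(t + p + q).
LSL: p² = 2 + d² − 2cos(α−β) + 2d(sin α − sin β) = 121.311172; p = √p² = 11.014135; φ = atan2(cos β − cos α, d + sin α − sin β) = -0.063494 rad; t = (φ − α) mod 2π = 4.891303 rad, q = (β − φ) mod 2π = 2.110958 rad → L = 3.48·(4.891303 + 11.014135 + 2.110958) = 3.48·18.016396 = 62.697058 m
RSR: p² = 2 + d² − 2cos(α−β) + 2d(sin β − sin α) = 117.722586; p = √p² = 10.850004; φ = atan2(cos α − cos β, d − sin α + sin β) = 0.064456 rad; t = (α − φ) mod 2π = 1.263932 rad, q = (φ − β) mod 2π = 4.300177 rad → L = 3.48·(1.263932 + 10.850004 + 4.300177) = 3.48·16.414114 = 57.121115 m
LSR: p² = d² − 2 + 2cos(α−β) + 2d(sin α + sin β) = 159.095193; p = √p² = 12.613294; φ = atan2(−cos α − cos β, d + sin α + sin β) − atan2(−2, p) = 0.174386 rad; t = (φ − α) mod 2π = 5.129183 rad, q = (φ − β) mod 2π = 4.410107 rad → L = 3.48·(5.129183 + 12.613294 + 4.410107) = 3.48·22.152584 = 77.090994 m
RSL: p² = d² − 2 + 2cos(α−β) − 2d(sin α + sin β) = 77.957884; p = √p² = 8.829376; φ = atan2(cos α + cos β, d − sin α − sin β) − atan2(2, p) = -0.246926 rad; t = (α − φ) mod 2π = 1.575314 rad, q = (β − φ) mod 2π = 2.294390 rad → L = 3.48·(1.575314 + 8.829376 + 2.294390) = 3.48·12.699080 = 44.192799 m
RLR: c = (6 − d² + 2cos(α−β) + 2d(sin α − sin β))/8 = -13.715323, |c| > 1 → infeasible
LRL: c = (6 − d² + 2cos(α−β) − 2d(sin α − sin β))/8 = -14.163896, |c| > 1 → infeasible
Shortest: RSL with L = 44.192799 m ≈ 44.1928 m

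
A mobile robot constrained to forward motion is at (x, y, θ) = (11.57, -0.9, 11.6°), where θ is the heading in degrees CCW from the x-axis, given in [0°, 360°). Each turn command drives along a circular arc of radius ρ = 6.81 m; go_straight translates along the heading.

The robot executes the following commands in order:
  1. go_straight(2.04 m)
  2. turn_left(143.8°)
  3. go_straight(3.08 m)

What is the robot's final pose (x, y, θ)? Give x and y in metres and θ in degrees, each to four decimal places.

(12.2334, 13.6551, 155.4000°)

set_pose: (x, y, θ) = (11.5700, -0.9000, 11.6000°), ρ = 6.81
go_straight(2.04): x += 2.04·cos θ, y += 2.04·sin θ → (13.5683, -0.4898, 11.6000°)
turn_left(143.8°): centre at ρ to the left, rotate +143.8° → (15.0339, 12.3730, 155.4000°)
go_straight(3.08): x += 3.08·cos θ, y += 3.08·sin θ → (12.2334, 13.6551, 155.4000°)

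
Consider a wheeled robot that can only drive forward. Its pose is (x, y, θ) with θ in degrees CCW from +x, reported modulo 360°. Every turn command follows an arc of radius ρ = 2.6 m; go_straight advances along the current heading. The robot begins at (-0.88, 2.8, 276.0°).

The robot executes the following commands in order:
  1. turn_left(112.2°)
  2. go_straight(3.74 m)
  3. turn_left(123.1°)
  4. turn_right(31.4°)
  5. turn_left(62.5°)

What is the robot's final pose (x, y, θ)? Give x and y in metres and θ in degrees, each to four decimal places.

set_pose: (x, y, θ) = (-0.8800, 2.8000, 276.0000°), ρ = 2.6
turn_left(112.2°): centre at ρ to the left, rotate +112.2° → (2.9344, 0.7804, 388.2000° ≡ 28.2000°)
go_straight(3.74): x += 3.74·cos θ, y += 3.74·sin θ → (6.2305, 2.5477, 28.2000°)
turn_left(123.1°): centre at ρ to the left, rotate +123.1° → (6.2504, 7.1197, 151.3000°)
turn_right(31.4°): centre at ρ to the right, rotate −31.4° → (5.2451, 8.1042, 119.9000°)
turn_left(62.5°): centre at ρ to the left, rotate +62.5° → (2.8823, 9.4059, 182.4000°)

(2.8823, 9.4059, 182.4000°)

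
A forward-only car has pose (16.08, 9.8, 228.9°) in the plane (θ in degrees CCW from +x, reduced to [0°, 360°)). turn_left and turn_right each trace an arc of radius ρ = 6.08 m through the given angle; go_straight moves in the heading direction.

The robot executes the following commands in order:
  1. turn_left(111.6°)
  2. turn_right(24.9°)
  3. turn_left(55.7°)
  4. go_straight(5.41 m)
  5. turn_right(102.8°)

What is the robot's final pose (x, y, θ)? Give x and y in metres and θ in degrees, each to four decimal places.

set_pose: (x, y, θ) = (16.0800, 9.8000, 228.9000°), ρ = 6.08
turn_left(111.6°): centre at ρ to the left, rotate +111.6° → (18.6321, 0.0719, 340.5000°)
turn_right(24.9°): centre at ρ to the right, rotate −24.9° → (20.8565, -1.3154, 315.6000°)
turn_left(55.7°): centre at ρ to the left, rotate +55.7° → (26.3018, -2.9335, 371.3000° ≡ 11.3000°)
go_straight(5.41): x += 5.41·cos θ, y += 5.41·sin θ → (31.6070, -1.8734, 11.3000°)
turn_right(102.8°): centre at ρ to the right, rotate −102.8° → (38.8762, -7.9947, -91.5000° ≡ 268.5000°)

(38.8762, -7.9947, 268.5000°)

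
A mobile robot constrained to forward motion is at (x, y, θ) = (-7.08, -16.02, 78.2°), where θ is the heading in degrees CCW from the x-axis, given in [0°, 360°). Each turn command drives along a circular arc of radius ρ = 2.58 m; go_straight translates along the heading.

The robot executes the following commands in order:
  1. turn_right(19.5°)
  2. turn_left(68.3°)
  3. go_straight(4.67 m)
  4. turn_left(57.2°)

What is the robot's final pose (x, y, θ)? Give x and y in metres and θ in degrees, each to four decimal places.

set_pose: (x, y, θ) = (-7.0800, -16.0200, 78.2000°), ρ = 2.58
turn_right(19.5°): centre at ρ to the right, rotate −19.5° → (-6.7590, -15.2072, 58.7000°)
turn_left(68.3°): centre at ρ to the left, rotate +68.3° → (-6.9031, -12.3142, 127.0000°)
go_straight(4.67): x += 4.67·cos θ, y += 4.67·sin θ → (-9.7135, -8.5846, 127.0000°)
turn_left(57.2°): centre at ρ to the left, rotate +57.2° → (-11.9630, -7.5642, 184.2000°)

(-11.9630, -7.5642, 184.2000°)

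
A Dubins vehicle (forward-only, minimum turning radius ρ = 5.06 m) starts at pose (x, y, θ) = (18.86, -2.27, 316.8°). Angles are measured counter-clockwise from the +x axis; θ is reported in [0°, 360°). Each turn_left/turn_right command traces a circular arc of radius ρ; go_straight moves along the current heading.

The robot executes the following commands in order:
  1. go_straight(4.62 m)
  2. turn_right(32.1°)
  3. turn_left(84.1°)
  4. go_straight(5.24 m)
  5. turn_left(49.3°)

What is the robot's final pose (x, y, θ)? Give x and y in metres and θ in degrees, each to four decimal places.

set_pose: (x, y, θ) = (18.8600, -2.2700, 316.8000°), ρ = 5.06
go_straight(4.62): x += 4.62·cos θ, y += 4.62·sin θ → (22.2278, -5.4326, 316.8000°)
turn_right(32.1°): centre at ρ to the right, rotate −32.1° → (23.6584, -7.8372, 284.7000°)
turn_left(84.1°): centre at ρ to the left, rotate +84.1° → (29.3269, -11.5536, 368.8000° ≡ 8.8000°)
go_straight(5.24): x += 5.24·cos θ, y += 5.24·sin θ → (34.5052, -10.7519, 8.8000°)
turn_left(49.3°): centre at ρ to the left, rotate +49.3° → (38.0269, -8.4254, 58.1000°)

(38.0269, -8.4254, 58.1000°)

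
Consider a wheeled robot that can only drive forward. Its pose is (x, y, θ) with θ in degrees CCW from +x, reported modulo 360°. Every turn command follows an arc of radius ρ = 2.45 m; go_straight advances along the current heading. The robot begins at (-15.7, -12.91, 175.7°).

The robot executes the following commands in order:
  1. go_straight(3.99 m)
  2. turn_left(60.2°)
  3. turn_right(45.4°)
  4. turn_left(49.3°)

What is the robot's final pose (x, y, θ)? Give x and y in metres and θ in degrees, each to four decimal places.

(-25.1445, -15.8924, 239.8000°)

set_pose: (x, y, θ) = (-15.7000, -12.9100, 175.7000°), ρ = 2.45
go_straight(3.99): x += 3.99·cos θ, y += 3.99·sin θ → (-19.6788, -12.6108, 175.7000°)
turn_left(60.2°): centre at ρ to the left, rotate +60.2° → (-21.8912, -13.6804, 235.9000°)
turn_right(45.4°): centre at ρ to the right, rotate −45.4° → (-23.4735, -14.7158, 190.5000°)
turn_left(49.3°): centre at ρ to the left, rotate +49.3° → (-25.1445, -15.8924, 239.8000°)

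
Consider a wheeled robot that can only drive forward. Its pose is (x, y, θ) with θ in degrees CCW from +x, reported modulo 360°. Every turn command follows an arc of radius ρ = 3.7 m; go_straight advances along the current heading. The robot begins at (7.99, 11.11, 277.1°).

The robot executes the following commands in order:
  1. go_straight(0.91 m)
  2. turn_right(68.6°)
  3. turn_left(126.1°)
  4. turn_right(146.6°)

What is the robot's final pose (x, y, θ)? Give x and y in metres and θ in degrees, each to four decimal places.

(5.3026, -7.1023, 188.0000°)

set_pose: (x, y, θ) = (7.9900, 11.1100, 277.1000°), ρ = 3.7
go_straight(0.91): x += 0.91·cos θ, y += 0.91·sin θ → (8.1025, 10.2070, 277.1000°)
turn_right(68.6°): centre at ρ to the right, rotate −68.6° → (6.1963, 6.4980, 208.5000°)
turn_left(126.1°): centre at ρ to the left, rotate +126.1° → (6.3748, -0.0959, 334.6000°)
turn_right(146.6°): centre at ρ to the right, rotate −146.6° → (5.3026, -7.1023, 188.0000°)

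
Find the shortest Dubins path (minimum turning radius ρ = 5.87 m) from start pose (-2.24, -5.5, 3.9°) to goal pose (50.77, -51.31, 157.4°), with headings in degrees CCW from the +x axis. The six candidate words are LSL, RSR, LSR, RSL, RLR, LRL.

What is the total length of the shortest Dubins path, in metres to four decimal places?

Let ψ = atan2(Δy, Δx) = atan2(-45.81, 53.01) = -40.8328° be the start→goal bearing.
Normalize: d = |goal − start| / ρ = 70.061517/5.87 = 11.935523, α = (θ_start − ψ) mod 360° = 44.7328° = 0.780735 rad, β = (θ_goal − ψ) mod 360° = 198.2328° = 3.459815 rad.
Common terms: sin α = 0.703802, cos α = 0.710397, sin β = -0.312879, cos β = -0.949793, cos(α−β) = -0.894934, d² = 142.456698. Work in radians in the unit-radius frame; every candidate has L = ρ·(t + p + q).
LSL: p² = 2 + d² − 2cos(α−β) + 2d(sin α − sin β) = 170.515791; p = √p² = 13.058170; φ = atan2(cos β − cos α, d + sin α − sin β) = -0.127483 rad; t = (φ − α) mod 2π = 5.374967 rad, q = (β − φ) mod 2π = 3.587298 rad → L = 5.87·(5.374967 + 13.058170 + 3.587298) = 5.87·22.020435 = 129.259955 m
RSR: p² = 2 + d² − 2cos(α−β) + 2d(sin β − sin α) = 121.977343; p = √p² = 11.044335; φ = atan2(cos α − cos β, d − sin α + sin β) = 0.150892 rad; t = (α − φ) mod 2π = 0.629842 rad, q = (φ − β) mod 2π = 2.974263 rad → L = 5.87·(0.629842 + 11.044335 + 2.974263) = 5.87·14.648440 = 85.986344 m
LSR: p² = d² − 2 + 2cos(α−β) + 2d(sin α + sin β) = 147.998564; p = √p² = 12.165466; φ = atan2(−cos α − cos β, d + sin α + sin β) − atan2(−2, p) = 0.182361 rad; t = (φ − α) mod 2π = 5.684812 rad, q = (φ − β) mod 2π = 3.005731 rad → L = 5.87·(5.684812 + 12.165466 + 3.005731) = 5.87·20.856009 = 122.424773 m
RSL: p² = d² − 2 + 2cos(α−β) − 2d(sin α + sin β) = 129.335094; p = √p² = 11.372559; φ = atan2(cos α + cos β, d − sin α − sin β) − atan2(2, p) = -0.194816 rad; t = (α − φ) mod 2π = 0.975550 rad, q = (β − φ) mod 2π = 3.654631 rad → L = 5.87·(0.975550 + 11.372559 + 3.654631) = 5.87·16.002740 = 93.936083 m
RLR: c = (6 − d² + 2cos(α−β) + 2d(sin α − sin β))/8 = -14.247168, |c| > 1 → infeasible
LRL: c = (6 − d² + 2cos(α−β) − 2d(sin α − sin β))/8 = -20.314474, |c| > 1 → infeasible
Shortest: RSR with L = 85.986344 m ≈ 85.9863 m

85.9863 m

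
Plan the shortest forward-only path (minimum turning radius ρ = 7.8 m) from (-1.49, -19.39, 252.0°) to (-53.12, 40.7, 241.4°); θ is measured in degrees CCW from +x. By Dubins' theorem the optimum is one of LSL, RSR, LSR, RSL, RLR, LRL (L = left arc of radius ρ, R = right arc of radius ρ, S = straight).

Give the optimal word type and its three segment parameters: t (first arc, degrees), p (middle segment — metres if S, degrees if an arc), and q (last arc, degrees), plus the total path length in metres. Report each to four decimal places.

Let ψ = atan2(Δy, Δx) = atan2(60.09, -51.63) = 130.6695° be the start→goal bearing.
Normalize: d = |goal − start| / ρ = 79.224144/7.8 = 10.156942, α = (θ_start − ψ) mod 360° = 121.3305° = 2.117616 rad, β = (θ_goal − ψ) mod 360° = 110.7305° = 1.932611 rad.
Common terms: sin α = 0.854183, cos α = -0.519973, sin β = 0.935256, cos β = -0.353972, cos(α−β) = 0.982935, d² = 103.163462. Work in radians in the unit-radius frame; every candidate has L = ρ·(t + p + q).
LSL: p² = 2 + d² − 2cos(α−β) + 2d(sin α − sin β) = 101.550674; p = √p² = 10.077235; φ = atan2(cos β − cos α, d + sin α − sin β) = 0.016474 rad; t = (φ − α) mod 2π = 4.182043 rad, q = (β − φ) mod 2π = 1.916137 rad → L = 7.8·(4.182043 + 10.077235 + 1.916137) = 7.8·16.175416 = 126.168244 m
RSR: p² = 2 + d² − 2cos(α−β) + 2d(sin β − sin α) = 104.844508; p = √p² = 10.239361; φ = atan2(cos α − cos β, d − sin α + sin β) = -0.016213 rad; t = (α − φ) mod 2π = 2.133829 rad, q = (φ − β) mod 2π = 4.334361 rad → L = 7.8·(2.133829 + 10.239361 + 4.334361) = 7.8·16.707551 = 130.318897 m
LSR: p² = d² − 2 + 2cos(α−β) + 2d(sin α + sin β) = 139.479777; p = √p² = 11.810156; φ = atan2(−cos α − cos β, d + sin α + sin β) − atan2(−2, p) = 0.240780 rad; t = (φ − α) mod 2π = 4.406349 rad, q = (φ − β) mod 2π = 4.591354 rad → L = 7.8·(4.406349 + 11.810156 + 4.591354) = 7.8·20.807859 = 162.301299 m
RSL: p² = d² − 2 + 2cos(α−β) − 2d(sin α + sin β) = 66.778888; p = √p² = 8.171835; φ = atan2(cos α + cos β, d − sin α − sin β) − atan2(2, p) = -0.344093 rad; t = (α − φ) mod 2π = 2.461709 rad, q = (β − φ) mod 2π = 2.276704 rad → L = 7.8·(2.461709 + 8.171835 + 2.276704) = 7.8·12.910248 = 100.699931 m
RLR: c = (6 − d² + 2cos(α−β) + 2d(sin α − sin β))/8 = -12.105563, |c| > 1 → infeasible
LRL: c = (6 − d² + 2cos(α−β) − 2d(sin α − sin β))/8 = -11.693834, |c| > 1 → infeasible
Shortest: RSL with L = 100.699931 m ≈ 100.6999 m
Convert RSL to answer units (arcs ×180/π): t = 2.461709·180/π = 141.0455°, p = ρ·p = 7.8·8.171835 = 63.7403 m, q = 2.276704·180/π = 130.4455°, L = 100.6999 m.

RSL: t = 141.0455°, p = 63.7403 m, q = 130.4455°, L = 100.6999 m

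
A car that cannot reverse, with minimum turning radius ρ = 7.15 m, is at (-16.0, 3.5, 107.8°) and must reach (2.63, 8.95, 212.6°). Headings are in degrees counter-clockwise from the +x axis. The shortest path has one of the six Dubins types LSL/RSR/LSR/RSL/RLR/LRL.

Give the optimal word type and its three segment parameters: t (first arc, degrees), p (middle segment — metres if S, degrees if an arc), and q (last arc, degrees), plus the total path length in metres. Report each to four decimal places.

RSR: t = 58.4336°, p = 12.2387 m, q = 196.7664°, L = 44.0854 m

Let ψ = atan2(Δy, Δx) = atan2(5.45, 18.63) = 16.3063° be the start→goal bearing.
Normalize: d = |goal − start| / ρ = 19.410806/7.15 = 2.714798, α = (θ_start − ψ) mod 360° = 91.4937° = 1.596867 rad, β = (θ_goal − ψ) mod 360° = 196.2937° = 3.425972 rad.
Common terms: sin α = 0.999660, cos α = -0.026068, sin β = -0.280562, cos β = -0.959836, cos(α−β) = -0.255446, d² = 7.370129. Work in radians in the unit-radius frame; every candidate has L = ρ·(t + p + q).
LSL: p² = 2 + d² − 2cos(α−β) + 2d(sin α − sin β) = 16.832109; p = √p² = 4.102695; φ = atan2(cos β − cos α, d + sin α − sin β) = -0.229611 rad; t = (φ − α) mod 2π = 4.456707 rad, q = (β − φ) mod 2π = 3.655583 rad → L = 7.15·(4.456707 + 4.102695 + 3.655583) = 7.15·12.214986 = 87.337148 m
RSR: p² = 2 + d² − 2cos(α−β) + 2d(sin β − sin α) = 2.929931; p = √p² = 1.711704; φ = atan2(cos α − cos β, d − sin α + sin β) = 0.577009 rad; t = (α − φ) mod 2π = 1.019858 rad, q = (φ − β) mod 2π = 3.434222 rad → L = 7.15·(1.019858 + 1.711704 + 3.434222) = 7.15·6.165784 = 44.085358 m
LSR: p² = d² − 2 + 2cos(α−β) + 2d(sin α + sin β) = 8.763650; p = √p² = 2.960346; φ = atan2(−cos α − cos β, d + sin α + sin β) − atan2(−2, p) = 0.873748 rad; t = (φ − α) mod 2π = 5.560067 rad, q = (φ − β) mod 2π = 3.730962 rad → L = 7.15·(5.560067 + 2.960346 + 3.730962) = 7.15·12.251374 = 87.597327 m
RSL: p² = d² − 2 + 2cos(α−β) − 2d(sin α + sin β) = 0.954824; p = √p² = 0.977151; φ = atan2(cos α + cos β, d − sin α − sin β) − atan2(2, p) = -1.575177 rad; t = (α − φ) mod 2π = 3.172045 rad, q = (β − φ) mod 2π = 5.001150 rad → L = 7.15·(3.172045 + 0.977151 + 5.001150) = 7.15·9.150345 = 65.424968 m
RLR: c = (6 − d² + 2cos(α−β) + 2d(sin α − sin β))/8 = 0.633759; p = 2π − arccos c = 5.398792 rad; φ = atan2(cos α − cos β, d − sin α + sin β) = 0.577009 rad; t = (α − φ + p/2) mod 2π = 3.719254 rad, q = (α − β − t + p) mod 2π = 6.133618 rad → L = 7.15·(3.719254 + 5.398792 + 6.133618) = 7.15·15.251664 = 109.049394 m
LRL: c = (6 − d² + 2cos(α−β) − 2d(sin α − sin β))/8 = -1.104014, |c| > 1 → infeasible
Shortest: RSR with L = 44.085358 m ≈ 44.0854 m
Convert RSR to answer units (arcs ×180/π): t = 1.019858·180/π = 58.4336°, p = ρ·p = 7.15·1.711704 = 12.2387 m, q = 3.434222·180/π = 196.7664°, L = 44.0854 m.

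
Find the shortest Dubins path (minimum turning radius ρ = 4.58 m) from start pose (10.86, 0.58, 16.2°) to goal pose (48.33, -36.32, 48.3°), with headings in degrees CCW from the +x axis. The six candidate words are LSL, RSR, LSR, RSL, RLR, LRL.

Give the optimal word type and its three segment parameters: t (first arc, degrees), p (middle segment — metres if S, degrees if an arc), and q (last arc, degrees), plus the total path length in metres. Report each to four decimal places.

RSL: t = 70.1464°, p = 43.1015 m, q = 102.2464°, L = 56.8819 m

Let ψ = atan2(Δy, Δx) = atan2(-36.90, 37.47) = -44.5609° be the start→goal bearing.
Normalize: d = |goal − start| / ρ = 52.589076/4.58 = 11.482331, α = (θ_start − ψ) mod 360° = 60.7609° = 1.060477 rad, β = (θ_goal − ψ) mod 360° = 92.8609° = 1.620728 rad.
Common terms: sin α = 0.872589, cos α = 0.488456, sin β = 0.998754, cos β = -0.049911, cos(α−β) = 0.847122, d² = 131.843925. Work in radians in the unit-radius frame; every candidate has L = ρ·(t + p + q).
LSL: p² = 2 + d² − 2cos(α−β) + 2d(sin α − sin β) = 129.252345; p = √p² = 11.368920; φ = atan2(cos β − cos α, d + sin α − sin β) = -0.047372 rad; t = (φ − α) mod 2π = 5.175336 rad, q = (β − φ) mod 2π = 1.668100 rad → L = 4.58·(5.175336 + 11.368920 + 1.668100) = 4.58·18.212356 = 83.412591 m
RSR: p² = 2 + d² − 2cos(α−β) + 2d(sin β − sin α) = 135.047017; p = √p² = 11.620973; φ = atan2(cos α − cos β, d − sin α + sin β) = 0.046344 rad; t = (α − φ) mod 2π = 1.014134 rad, q = (φ − β) mod 2π = 4.708801 rad → L = 4.58·(1.014134 + 11.620973 + 4.708801) = 4.58·17.343908 = 79.435098 m
LSR: p² = d² − 2 + 2cos(α−β) + 2d(sin α + sin β) = 174.512914; p = √p² = 13.210334; φ = atan2(−cos α − cos β, d + sin α + sin β) − atan2(−2, p) = 0.117427 rad; t = (φ − α) mod 2π = 5.340135 rad, q = (φ − β) mod 2π = 4.779884 rad → L = 4.58·(5.340135 + 13.210334 + 4.779884) = 4.58·23.330352 = 106.853013 m
RSL: p² = d² − 2 + 2cos(α−β) − 2d(sin α + sin β) = 88.563423; p = √p² = 9.410814; φ = atan2(cos α + cos β, d − sin α − sin β) − atan2(2, p) = -0.163808 rad; t = (α − φ) mod 2π = 1.224285 rad, q = (β − φ) mod 2π = 1.784536 rad → L = 4.58·(1.224285 + 9.410814 + 1.784536) = 4.58·12.419635 = 56.881930 m
RLR: c = (6 − d² + 2cos(α−β) + 2d(sin α − sin β))/8 = -15.880877, |c| > 1 → infeasible
LRL: c = (6 − d² + 2cos(α−β) − 2d(sin α − sin β))/8 = -15.156543, |c| > 1 → infeasible
Shortest: RSL with L = 56.881930 m ≈ 56.8819 m
Convert RSL to answer units (arcs ×180/π): t = 1.224285·180/π = 70.1464°, p = ρ·p = 4.58·9.410814 = 43.1015 m, q = 1.784536·180/π = 102.2464°, L = 56.8819 m.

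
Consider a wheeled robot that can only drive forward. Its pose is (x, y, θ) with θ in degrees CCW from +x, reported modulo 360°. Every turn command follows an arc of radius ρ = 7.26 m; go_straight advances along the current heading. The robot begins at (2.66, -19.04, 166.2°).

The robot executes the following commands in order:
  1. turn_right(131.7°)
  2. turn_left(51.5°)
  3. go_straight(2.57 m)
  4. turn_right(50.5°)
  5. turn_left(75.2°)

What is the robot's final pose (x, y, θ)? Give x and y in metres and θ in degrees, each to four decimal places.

set_pose: (x, y, θ) = (2.6600, -19.0400, 166.2000°), ρ = 7.26
turn_right(131.7°): centre at ρ to the right, rotate −131.7° → (0.2796, -6.0064, 34.5000°)
turn_left(51.5°): centre at ρ to the left, rotate +51.5° → (3.4098, -0.5297, 86.0000°)
go_straight(2.57): x += 2.57·cos θ, y += 2.57·sin θ → (3.5891, 2.0341, 86.0000°)
turn_right(50.5°): centre at ρ to the right, rotate −50.5° → (6.6155, 7.4381, 35.5000°)
turn_left(75.2°): centre at ρ to the left, rotate +75.2° → (9.1910, 15.9148, 110.7000°)

(9.1910, 15.9148, 110.7000°)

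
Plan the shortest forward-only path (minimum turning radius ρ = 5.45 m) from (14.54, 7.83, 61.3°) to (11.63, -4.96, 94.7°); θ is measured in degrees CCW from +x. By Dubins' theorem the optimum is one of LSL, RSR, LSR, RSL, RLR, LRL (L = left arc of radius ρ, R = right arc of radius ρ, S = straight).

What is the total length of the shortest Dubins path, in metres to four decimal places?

41.0514 m

Let ψ = atan2(Δy, Δx) = atan2(-12.79, -2.91) = -102.8178° be the start→goal bearing.
Normalize: d = |goal − start| / ρ = 13.116867/5.45 = 2.406765, α = (θ_start − ψ) mod 360° = 164.1178° = 2.864396 rad, β = (θ_goal − ψ) mod 360° = 197.5178° = 3.447336 rad.
Common terms: sin α = 0.273660, cos α = -0.961826, sin β = -0.301002, cos β = -0.953623, cos(α−β) = 0.834848, d² = 5.792516. Work in radians in the unit-radius frame; every candidate has L = ρ·(t + p + q).
LSL: p² = 2 + d² − 2cos(α−β) + 2d(sin α − sin β) = 8.888975; p = √p² = 2.981438; φ = atan2(cos β − cos α, d + sin α − sin β) = 0.002751 rad; t = (φ − α) mod 2π = 3.421540 rad, q = (β − φ) mod 2π = 3.444585 rad → L = 5.45·(3.421540 + 2.981438 + 3.444585) = 5.45·9.847564 = 53.669222 m
RSR: p² = 2 + d² − 2cos(α−β) + 2d(sin β − sin α) = 3.356665; p = √p² = 1.832120; φ = atan2(cos α − cos β, d − sin α + sin β) = -0.004477 rad; t = (α − φ) mod 2π = 2.868874 rad, q = (φ − β) mod 2π = 2.831372 rad → L = 5.45·(2.868874 + 1.832120 + 2.831372) = 5.45·7.532366 = 41.051394 m
LSR: p² = d² − 2 + 2cos(α−β) + 2d(sin α + sin β) = 5.330599; p = √p² = 2.308809; φ = atan2(−cos α − cos β, d + sin α + sin β) − atan2(−2, p) = 1.391637 rad; t = (φ − α) mod 2π = 4.810426 rad, q = (φ − β) mod 2π = 4.227486 rad → L = 5.45·(4.810426 + 2.308809 + 4.227486) = 5.45·11.346722 = 61.839633 m
RSL: p² = d² − 2 + 2cos(α−β) − 2d(sin α + sin β) = 5.593824; p = √p² = 2.365127; φ = atan2(cos α + cos β, d − sin α − sin β) − atan2(2, p) = -1.368661 rad; t = (α − φ) mod 2π = 4.233057 rad, q = (β − φ) mod 2π = 4.815997 rad → L = 5.45·(4.233057 + 2.365127 + 4.815997) = 5.45·11.414181 = 62.207289 m
RLR: c = (6 − d² + 2cos(α−β) + 2d(sin α − sin β))/8 = 0.580417; p = 2π − arccos c = 5.331629 rad; φ = atan2(cos α − cos β, d − sin α + sin β) = -0.004477 rad; t = (α − φ + p/2) mod 2π = 5.534688 rad, q = (α − β − t + p) mod 2π = 5.497186 rad → L = 5.45·(5.534688 + 5.331629 + 5.497186) = 5.45·16.363504 = 89.181098 m
LRL: c = (6 − d² + 2cos(α−β) − 2d(sin α − sin β))/8 = -0.111122; p = 2π − arccos c = 4.601037 rad; φ = atan2(cos β − cos α, d + sin α − sin β) = 0.002751 rad; t = (φ − α + p/2) mod 2π = 5.722059 rad, q = (β − α − t + p) mod 2π = 5.745103 rad → L = 5.45·(5.722059 + 4.601037 + 5.745103) = 5.45·16.068200 = 87.571688 m
Shortest: RSR with L = 41.051394 m ≈ 41.0514 m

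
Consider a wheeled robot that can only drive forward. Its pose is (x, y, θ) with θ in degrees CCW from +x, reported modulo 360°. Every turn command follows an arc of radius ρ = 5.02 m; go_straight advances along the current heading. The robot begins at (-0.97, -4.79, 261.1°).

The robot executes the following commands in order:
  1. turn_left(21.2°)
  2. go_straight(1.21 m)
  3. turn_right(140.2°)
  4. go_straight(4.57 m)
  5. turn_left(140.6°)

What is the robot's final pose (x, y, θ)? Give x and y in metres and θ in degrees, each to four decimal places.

(-20.2329, -15.1064, 282.7000°)

set_pose: (x, y, θ) = (-0.9700, -4.7900, 261.1000°), ρ = 5.02
turn_left(21.2°): centre at ρ to the left, rotate +21.2° → (-0.9152, -6.6361, 282.3000°)
go_straight(1.21): x += 1.21·cos θ, y += 1.21·sin θ → (-0.6574, -7.8183, 282.3000°)
turn_right(140.2°): centre at ρ to the right, rotate −140.2° → (-8.6459, -12.8489, 142.1000°)
go_straight(4.57): x += 4.57·cos θ, y += 4.57·sin θ → (-12.2520, -10.0416, 142.1000°)
turn_left(140.6°): centre at ρ to the left, rotate +140.6° → (-20.2329, -15.1064, 282.7000°)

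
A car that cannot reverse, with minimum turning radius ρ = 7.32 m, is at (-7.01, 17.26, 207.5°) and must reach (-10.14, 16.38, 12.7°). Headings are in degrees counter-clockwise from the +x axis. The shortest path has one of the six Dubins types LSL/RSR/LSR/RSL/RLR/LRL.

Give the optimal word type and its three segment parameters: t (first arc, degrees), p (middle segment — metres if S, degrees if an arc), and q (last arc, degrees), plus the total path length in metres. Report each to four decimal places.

Let ψ = atan2(Δy, Δx) = atan2(-0.88, -3.13) = -164.2967° be the start→goal bearing.
Normalize: d = |goal − start| / ρ = 3.251354/7.32 = 0.444174, α = (θ_start − ψ) mod 360° = 11.7967° = 0.205891 rad, β = (θ_goal − ψ) mod 360° = 176.9967° = 3.089175 rad.
Common terms: sin α = 0.204439, cos α = 0.978879, sin β = 0.052394, cos β = -0.998626, cos(α−β) = -0.966823, d² = 0.197291. Work in radians in the unit-radius frame; every candidate has L = ρ·(t + p + q).
LSL: p² = 2 + d² − 2cos(α−β) + 2d(sin α − sin β) = 4.266006; p = √p² = 2.065431; φ = atan2(cos β − cos α, d + sin α − sin β) = -1.277964 rad; t = (φ − α) mod 2π = 4.799331 rad, q = (β − φ) mod 2π = 4.367138 rad → L = 7.32·(4.799331 + 2.065431 + 4.367138) = 7.32·11.231900 = 82.217511 m
RSR: p² = 2 + d² − 2cos(α−β) + 2d(sin β − sin α) = 3.995868; p = √p² = 1.998967; φ = atan2(cos α − cos β, d − sin α + sin β) = 1.424131 rad; t = (α − φ) mod 2π = 5.064945 rad, q = (φ − β) mod 2π = 4.618142 rad → L = 7.32·(5.064945 + 1.998967 + 4.618142) = 7.32·11.682054 = 85.512632 m
LSR: p² = d² − 2 + 2cos(α−β) + 2d(sin α + sin β) = -3.508199 < 0 → infeasible
RSL: p² = d² − 2 + 2cos(α−β) − 2d(sin α + sin β) = -3.964513 < 0 → infeasible
RLR: c = (6 − d² + 2cos(α−β) + 2d(sin α − sin β))/8 = 0.500516; p = 2π − arccos c = 5.236584 rad; φ = atan2(cos α − cos β, d − sin α + sin β) = 1.424131 rad; t = (α − φ + p/2) mod 2π = 1.400052 rad, q = (α − β − t + p) mod 2π = 0.953249 rad → L = 7.32·(1.400052 + 5.236584 + 0.953249) = 7.32·7.589884 = 55.557954 m
LRL: c = (6 − d² + 2cos(α−β) − 2d(sin α − sin β))/8 = 0.466749; p = 2π − arccos c = 5.198000 rad; φ = atan2(cos β − cos α, d + sin α − sin β) = -1.277964 rad; t = (φ − α + p/2) mod 2π = 1.115146 rad, q = (β − α − t + p) mod 2π = 0.682953 rad → L = 7.32·(1.115146 + 5.198000 + 0.682953) = 7.32·6.996100 = 51.211449 m
Shortest: LRL with L = 51.211449 m ≈ 51.2114 m
Convert LRL to answer units (arcs ×180/π): t = 1.115146·180/π = 63.8932°, p = 5.198000·180/π = 297.8235°, q = 0.682953·180/π = 39.1303°, L = 51.2114 m.

LRL: t = 63.8932°, p = 297.8235°, q = 39.1303°, L = 51.2114 m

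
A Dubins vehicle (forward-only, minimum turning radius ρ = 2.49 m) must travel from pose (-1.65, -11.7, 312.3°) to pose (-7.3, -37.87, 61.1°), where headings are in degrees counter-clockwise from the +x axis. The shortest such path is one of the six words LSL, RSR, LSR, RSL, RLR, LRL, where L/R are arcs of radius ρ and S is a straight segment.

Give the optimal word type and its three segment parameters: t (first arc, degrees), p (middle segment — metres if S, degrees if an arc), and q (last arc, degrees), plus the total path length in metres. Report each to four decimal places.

Let ψ = atan2(Δy, Δx) = atan2(-26.17, -5.65) = -102.1829° be the start→goal bearing.
Normalize: d = |goal − start| / ρ = 26.772960/2.49 = 10.752193, α = (θ_start − ψ) mod 360° = 54.4829° = 0.950907 rad, β = (θ_goal − ψ) mod 360° = 163.2829° = 2.849825 rad.
Common terms: sin α = 0.813943, cos α = 0.580945, sin β = 0.287646, cos β = -0.957737, cos(α−β) = -0.322266, d² = 115.609651. Work in radians in the unit-radius frame; every candidate has L = ρ·(t + p + q).
LSL: p² = 2 + d² − 2cos(α−β) + 2d(sin α − sin β) = 129.571876; p = √p² = 11.382964; φ = atan2(cos β − cos α, d + sin α − sin β) = -0.135589 rad; t = (φ − α) mod 2π = 5.196689 rad, q = (β − φ) mod 2π = 2.985414 rad → L = 2.49·(5.196689 + 11.382964 + 2.985414) = 2.49·19.565068 = 48.717019 m
RSR: p² = 2 + d² − 2cos(α−β) + 2d(sin β − sin α) = 106.936490; p = √p² = 10.341010; φ = atan2(cos α − cos β, d − sin α + sin β) = 0.149349 rad; t = (α − φ) mod 2π = 0.801558 rad, q = (φ − β) mod 2π = 3.582709 rad → L = 2.49·(0.801558 + 10.341010 + 3.582709) = 2.49·14.725277 = 36.665940 m
LSR: p² = d² − 2 + 2cos(α−β) + 2d(sin α + sin β) = 136.654099; p = √p² = 11.689914; φ = atan2(−cos α − cos β, d + sin α + sin β) − atan2(−2, p) = 0.201223 rad; t = (φ − α) mod 2π = 5.533502 rad, q = (φ − β) mod 2π = 3.634583 rad → L = 2.49·(5.533502 + 11.689914 + 3.634583) = 2.49·20.857999 = 51.936418 m
RSL: p² = d² − 2 + 2cos(α−β) − 2d(sin α + sin β) = 89.276141; p = √p² = 9.448605; φ = atan2(cos α + cos β, d − sin α − sin β) − atan2(2, p) = -0.247616 rad; t = (α − φ) mod 2π = 1.198523 rad, q = (β − φ) mod 2π = 3.097441 rad → L = 2.49·(1.198523 + 9.448605 + 3.097441) = 2.49·13.744569 = 34.223977 m
RLR: c = (6 − d² + 2cos(α−β) + 2d(sin α − sin β))/8 = -12.367061, |c| > 1 → infeasible
LRL: c = (6 − d² + 2cos(α−β) − 2d(sin α − sin β))/8 = -15.196484, |c| > 1 → infeasible
Shortest: RSL with L = 34.223977 m ≈ 34.2240 m
Convert RSL to answer units (arcs ×180/π): t = 1.198523·180/π = 68.6703°, p = ρ·p = 2.49·9.448605 = 23.5270 m, q = 3.097441·180/π = 177.4703°, L = 34.2240 m.

RSL: t = 68.6703°, p = 23.5270 m, q = 177.4703°, L = 34.2240 m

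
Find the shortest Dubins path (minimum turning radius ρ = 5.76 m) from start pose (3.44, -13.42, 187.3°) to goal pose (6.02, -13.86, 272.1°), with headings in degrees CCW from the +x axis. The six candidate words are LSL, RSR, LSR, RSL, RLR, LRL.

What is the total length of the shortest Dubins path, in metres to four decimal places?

Let ψ = atan2(Δy, Δx) = atan2(-0.44, 2.58) = -9.6783° be the start→goal bearing.
Normalize: d = |goal − start| / ρ = 2.617250/5.76 = 0.454384, α = (θ_start − ψ) mod 360° = 196.9783° = 3.437919 rad, β = (θ_goal − ψ) mod 360° = 281.7783° = 4.917958 rad.
Common terms: sin α = -0.292009, cos α = -0.956416, sin β = -0.978945, cos β = 0.204125, cos(α−β) = 0.090633, d² = 0.206465. Work in radians in the unit-radius frame; every candidate has L = ρ·(t + p + q).
LSL: p² = 2 + d² − 2cos(α−β) + 2d(sin α − sin β) = 2.649465; p = √p² = 1.627718; φ = atan2(cos β − cos α, d + sin α − sin β) = 0.793748 rad; t = (φ − α) mod 2π = 3.639014 rad, q = (β − φ) mod 2π = 4.124210 rad → L = 5.76·(3.639014 + 1.627718 + 4.124210) = 5.76·9.390942 = 54.091827 m
RSR: p² = 2 + d² − 2cos(α−β) + 2d(sin β − sin α) = 1.400934; p = √p² = 1.183611; φ = atan2(cos α − cos β, d − sin α + sin β) = -1.768560 rad; t = (α − φ) mod 2π = 5.206479 rad, q = (φ − β) mod 2π = 5.879852 rad → L = 5.76·(5.206479 + 1.183611 + 5.879852) = 5.76·12.269942 = 70.674866 m
LSR: p² = d² − 2 + 2cos(α−β) + 2d(sin α + sin β) = -2.767272 < 0 → infeasible
RSL: p² = d² − 2 + 2cos(α−β) − 2d(sin α + sin β) = -0.457269 < 0 → infeasible
RLR: c = (6 − d² + 2cos(α−β) + 2d(sin α − sin β))/8 = 0.824883; p = 2π − arccos c = 5.682385 rad; φ = atan2(cos α − cos β, d − sin α + sin β) = -1.768560 rad; t = (α − φ + p/2) mod 2π = 1.764486 rad, q = (α − β − t + p) mod 2π = 2.437859 rad → L = 5.76·(1.764486 + 5.682385 + 2.437859) = 5.76·9.884730 = 56.936044 m
LRL: c = (6 − d² + 2cos(α−β) − 2d(sin α − sin β))/8 = 0.668817; p = 2π − arccos c = 5.445005 rad; φ = atan2(cos β − cos α, d + sin α − sin β) = 0.793748 rad; t = (φ − α + p/2) mod 2π = 0.078331 rad, q = (β − α − t + p) mod 2π = 0.563528 rad → L = 5.76·(0.078331 + 5.445005 + 0.563528) = 5.76·6.086864 = 35.060339 m
Shortest: LRL with L = 35.060339 m ≈ 35.0603 m

35.0603 m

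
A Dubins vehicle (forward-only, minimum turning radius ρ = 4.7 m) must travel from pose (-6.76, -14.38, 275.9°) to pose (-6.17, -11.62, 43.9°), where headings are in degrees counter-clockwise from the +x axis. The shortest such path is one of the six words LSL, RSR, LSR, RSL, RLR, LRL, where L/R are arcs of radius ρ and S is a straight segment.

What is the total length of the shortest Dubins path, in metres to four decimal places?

30.3322 m

Let ψ = atan2(Δy, Δx) = atan2(2.76, 0.59) = 77.9336° be the start→goal bearing.
Normalize: d = |goal − start| / ρ = 2.822357/4.7 = 0.600502, α = (θ_start − ψ) mod 360° = 197.9664° = 3.455165 rad, β = (θ_goal − ψ) mod 360° = 325.9664° = 5.689187 rad.
Common terms: sin α = -0.308459, cos α = -0.951238, sin β = -0.559679, cos β = 0.828710, cos(α−β) = -0.615661, d² = 0.360602. Work in radians in the unit-radius frame; every candidate has L = ρ·(t + p + q).
LSL: p² = 2 + d² − 2cos(α−β) + 2d(sin α − sin β) = 3.893641; p = √p² = 1.973231; φ = atan2(cos β − cos α, d + sin α − sin β) = 1.124489 rad; t = (φ − α) mod 2π = 3.952508 rad, q = (β − φ) mod 2π = 4.564698 rad → L = 4.7·(3.952508 + 1.973231 + 4.564698) = 4.7·10.490438 = 49.305058 m
RSR: p² = 2 + d² − 2cos(α−β) + 2d(sin β − sin α) = 3.290209; p = √p² = 1.813893; φ = atan2(cos α − cos β, d − sin α + sin β) = -1.377027 rad; t = (α − φ) mod 2π = 4.832192 rad, q = (φ − β) mod 2π = 5.500157 rad → L = 4.7·(4.832192 + 1.813893 + 5.500157) = 4.7·12.146243 = 57.087340 m
LSR: p² = d² − 2 + 2cos(α−β) + 2d(sin α + sin β) = -3.913357 < 0 → infeasible
RSL: p² = d² − 2 + 2cos(α−β) − 2d(sin α + sin β) = -1.828084 < 0 → infeasible
RLR: c = (6 − d² + 2cos(α−β) + 2d(sin α − sin β))/8 = 0.588724; p = 2π − arccos c = 5.341868 rad; φ = atan2(cos α − cos β, d − sin α + sin β) = -1.377027 rad; t = (α − φ + p/2) mod 2π = 1.219941 rad, q = (α − β − t + p) mod 2π = 1.887906 rad → L = 4.7·(1.219941 + 5.341868 + 1.887906) = 4.7·8.449715 = 39.713660 m
LRL: c = (6 − d² + 2cos(α−β) − 2d(sin α − sin β))/8 = 0.513295; p = 2π − arccos c = 5.251409 rad; φ = atan2(cos β − cos α, d + sin α − sin β) = 1.124489 rad; t = (φ − α + p/2) mod 2π = 0.295027 rad, q = (β − α − t + p) mod 2π = 0.907217 rad → L = 4.7·(0.295027 + 5.251409 + 0.907217) = 4.7·6.453653 = 30.332171 m
Shortest: LRL with L = 30.332171 m ≈ 30.3322 m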